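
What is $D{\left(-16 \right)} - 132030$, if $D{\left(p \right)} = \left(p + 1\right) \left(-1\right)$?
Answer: $-132015$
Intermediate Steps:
$D{\left(p \right)} = -1 - p$ ($D{\left(p \right)} = \left(1 + p\right) \left(-1\right) = -1 - p$)
$D{\left(-16 \right)} - 132030 = \left(-1 - -16\right) - 132030 = \left(-1 + 16\right) - 132030 = 15 - 132030 = -132015$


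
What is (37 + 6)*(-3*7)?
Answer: -903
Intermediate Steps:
(37 + 6)*(-3*7) = 43*(-21) = -903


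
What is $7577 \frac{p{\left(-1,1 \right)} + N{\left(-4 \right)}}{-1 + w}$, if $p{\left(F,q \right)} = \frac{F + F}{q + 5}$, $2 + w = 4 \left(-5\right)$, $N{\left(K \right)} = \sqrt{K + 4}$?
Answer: $\frac{7577}{69} \approx 109.81$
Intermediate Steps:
$N{\left(K \right)} = \sqrt{4 + K}$
$w = -22$ ($w = -2 + 4 \left(-5\right) = -2 - 20 = -22$)
$p{\left(F,q \right)} = \frac{2 F}{5 + q}$
$7577 \frac{p{\left(-1,1 \right)} + N{\left(-4 \right)}}{-1 + w} = 7577 \frac{2 \left(-1\right) \frac{1}{5 + 1} + \sqrt{4 - 4}}{-1 - 22} = 7577 \frac{2 \left(-1\right) \frac{1}{6} + \sqrt{0}}{-23} = 7577 \left(2 \left(-1\right) \frac{1}{6} + 0\right) \left(- \frac{1}{23}\right) = 7577 \left(- \frac{1}{3} + 0\right) \left(- \frac{1}{23}\right) = 7577 \left(\left(- \frac{1}{3}\right) \left(- \frac{1}{23}\right)\right) = 7577 \cdot \frac{1}{69} = \frac{7577}{69}$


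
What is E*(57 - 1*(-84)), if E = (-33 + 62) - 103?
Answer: -10434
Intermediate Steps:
E = -74 (E = 29 - 103 = -74)
E*(57 - 1*(-84)) = -74*(57 - 1*(-84)) = -74*(57 + 84) = -74*141 = -10434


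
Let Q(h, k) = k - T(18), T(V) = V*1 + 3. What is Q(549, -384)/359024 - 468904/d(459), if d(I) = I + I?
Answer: -84174080743/164792016 ≈ -510.79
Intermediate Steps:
T(V) = 3 + V (T(V) = V + 3 = 3 + V)
d(I) = 2*I
Q(h, k) = -21 + k (Q(h, k) = k - (3 + 18) = k - 1*21 = k - 21 = -21 + k)
Q(549, -384)/359024 - 468904/d(459) = (-21 - 384)/359024 - 468904/(2*459) = -405*1/359024 - 468904/918 = -405/359024 - 468904*1/918 = -405/359024 - 234452/459 = -84174080743/164792016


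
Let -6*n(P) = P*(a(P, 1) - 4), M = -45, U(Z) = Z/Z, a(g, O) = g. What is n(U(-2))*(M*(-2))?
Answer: 45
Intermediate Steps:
U(Z) = 1
n(P) = -P*(-4 + P)/6 (n(P) = -P*(P - 4)/6 = -P*(-4 + P)/6)
n(U(-2))*(M*(-2)) = ((⅙)*1*(4 - 1*1))*(-45*(-2)) = ((⅙)*1*(4 - 1))*90 = ((⅙)*1*3)*90 = (½)*90 = 45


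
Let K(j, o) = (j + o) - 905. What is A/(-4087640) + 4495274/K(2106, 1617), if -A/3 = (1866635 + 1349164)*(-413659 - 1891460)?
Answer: -31324715427560707/5759484760 ≈ -5.4388e+6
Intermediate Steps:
A = 22238398125243 (A = -3*(1866635 + 1349164)*(-413659 - 1891460) = -9647397*(-2305119) = -3*(-7412799375081) = 22238398125243)
K(j, o) = -905 + j + o
A/(-4087640) + 4495274/K(2106, 1617) = 22238398125243/(-4087640) + 4495274/(-905 + 2106 + 1617) = 22238398125243*(-1/4087640) + 4495274/2818 = -22238398125243/4087640 + 4495274*(1/2818) = -22238398125243/4087640 + 2247637/1409 = -31324715427560707/5759484760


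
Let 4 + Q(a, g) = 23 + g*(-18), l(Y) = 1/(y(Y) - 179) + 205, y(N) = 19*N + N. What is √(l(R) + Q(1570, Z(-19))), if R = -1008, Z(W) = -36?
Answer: 3*√21676853/473 ≈ 29.530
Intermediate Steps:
y(N) = 20*N
l(Y) = 205 + 1/(-179 + 20*Y) (l(Y) = 1/(20*Y - 179) + 205 = 1/(-179 + 20*Y) + 205 = 205 + 1/(-179 + 20*Y))
Q(a, g) = 19 - 18*g (Q(a, g) = -4 + (23 + g*(-18)) = -4 + (23 - 18*g) = 19 - 18*g)
√(l(R) + Q(1570, Z(-19))) = √(2*(-18347 + 2050*(-1008))/(-179 + 20*(-1008)) + (19 - 18*(-36))) = √(2*(-18347 - 2066400)/(-179 - 20160) + (19 + 648)) = √(2*(-2084747)/(-20339) + 667) = √(2*(-1/20339)*(-2084747) + 667) = √(4169494/20339 + 667) = √(17735607/20339) = 3*√21676853/473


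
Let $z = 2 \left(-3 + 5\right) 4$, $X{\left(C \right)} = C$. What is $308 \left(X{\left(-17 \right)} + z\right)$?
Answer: $-308$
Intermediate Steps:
$z = 16$ ($z = 2 \cdot 2 \cdot 4 = 4 \cdot 4 = 16$)
$308 \left(X{\left(-17 \right)} + z\right) = 308 \left(-17 + 16\right) = 308 \left(-1\right) = -308$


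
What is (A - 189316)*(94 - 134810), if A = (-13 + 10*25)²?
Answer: 17937031252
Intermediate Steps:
A = 56169 (A = (-13 + 250)² = 237² = 56169)
(A - 189316)*(94 - 134810) = (56169 - 189316)*(94 - 134810) = -133147*(-134716) = 17937031252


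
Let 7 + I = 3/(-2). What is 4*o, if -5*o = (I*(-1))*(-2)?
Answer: 68/5 ≈ 13.600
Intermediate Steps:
I = -17/2 (I = -7 + 3/(-2) = -7 + 3*(-½) = -7 - 3/2 = -17/2 ≈ -8.5000)
o = 17/5 (o = -(-17/2*(-1))*(-2)/5 = -17*(-2)/10 = -⅕*(-17) = 17/5 ≈ 3.4000)
4*o = 4*(17/5) = 68/5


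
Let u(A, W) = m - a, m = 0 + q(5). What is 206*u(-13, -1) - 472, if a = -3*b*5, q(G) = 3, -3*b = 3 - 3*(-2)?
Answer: -9124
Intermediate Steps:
b = -3 (b = -(3 - 3*(-2))/3 = -(3 + 6)/3 = -⅓*9 = -3)
a = 45 (a = -3*(-3)*5 = 9*5 = 45)
m = 3 (m = 0 + 3 = 3)
u(A, W) = -42 (u(A, W) = 3 - 1*45 = 3 - 45 = -42)
206*u(-13, -1) - 472 = 206*(-42) - 472 = -8652 - 472 = -9124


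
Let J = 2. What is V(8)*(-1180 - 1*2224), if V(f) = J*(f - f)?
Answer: 0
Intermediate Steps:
V(f) = 0 (V(f) = 2*(f - f) = 2*0 = 0)
V(8)*(-1180 - 1*2224) = 0*(-1180 - 1*2224) = 0*(-1180 - 2224) = 0*(-3404) = 0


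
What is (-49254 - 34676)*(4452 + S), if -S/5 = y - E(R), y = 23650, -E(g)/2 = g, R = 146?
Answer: 9673603940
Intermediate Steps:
E(g) = -2*g
S = -119710 (S = -5*(23650 - (-2)*146) = -5*(23650 - 1*(-292)) = -5*(23650 + 292) = -5*23942 = -119710)
(-49254 - 34676)*(4452 + S) = (-49254 - 34676)*(4452 - 119710) = -83930*(-115258) = 9673603940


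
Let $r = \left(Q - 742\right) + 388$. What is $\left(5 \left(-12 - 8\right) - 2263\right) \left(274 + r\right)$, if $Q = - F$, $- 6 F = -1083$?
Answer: $\frac{1231123}{2} \approx 6.1556 \cdot 10^{5}$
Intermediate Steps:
$F = \frac{361}{2}$ ($F = \left(- \frac{1}{6}\right) \left(-1083\right) = \frac{361}{2} \approx 180.5$)
$Q = - \frac{361}{2}$ ($Q = \left(-1\right) \frac{361}{2} = - \frac{361}{2} \approx -180.5$)
$r = - \frac{1069}{2}$ ($r = \left(- \frac{361}{2} - 742\right) + 388 = - \frac{1845}{2} + 388 = - \frac{1069}{2} \approx -534.5$)
$\left(5 \left(-12 - 8\right) - 2263\right) \left(274 + r\right) = \left(5 \left(-12 - 8\right) - 2263\right) \left(274 - \frac{1069}{2}\right) = \left(5 \left(-20\right) - 2263\right) \left(- \frac{521}{2}\right) = \left(-100 - 2263\right) \left(- \frac{521}{2}\right) = \left(-2363\right) \left(- \frac{521}{2}\right) = \frac{1231123}{2}$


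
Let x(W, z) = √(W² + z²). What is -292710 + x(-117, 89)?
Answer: -292710 + √21610 ≈ -2.9256e+5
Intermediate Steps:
-292710 + x(-117, 89) = -292710 + √((-117)² + 89²) = -292710 + √(13689 + 7921) = -292710 + √21610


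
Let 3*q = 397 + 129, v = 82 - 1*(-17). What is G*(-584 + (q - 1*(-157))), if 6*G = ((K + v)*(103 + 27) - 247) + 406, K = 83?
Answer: -17983345/18 ≈ -9.9908e+5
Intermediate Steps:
v = 99 (v = 82 + 17 = 99)
q = 526/3 (q = (397 + 129)/3 = (⅓)*526 = 526/3 ≈ 175.33)
G = 23819/6 (G = (((83 + 99)*(103 + 27) - 247) + 406)/6 = ((182*130 - 247) + 406)/6 = ((23660 - 247) + 406)/6 = (23413 + 406)/6 = (⅙)*23819 = 23819/6 ≈ 3969.8)
G*(-584 + (q - 1*(-157))) = 23819*(-584 + (526/3 - 1*(-157)))/6 = 23819*(-584 + (526/3 + 157))/6 = 23819*(-584 + 997/3)/6 = (23819/6)*(-755/3) = -17983345/18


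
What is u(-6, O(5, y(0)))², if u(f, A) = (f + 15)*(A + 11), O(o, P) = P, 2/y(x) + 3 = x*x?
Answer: 8649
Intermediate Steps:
y(x) = 2/(-3 + x²) (y(x) = 2/(-3 + x*x) = 2/(-3 + x²))
u(f, A) = (11 + A)*(15 + f) (u(f, A) = (15 + f)*(11 + A) = (11 + A)*(15 + f))
u(-6, O(5, y(0)))² = (165 + 11*(-6) + 15*(2/(-3 + 0²)) + (2/(-3 + 0²))*(-6))² = (165 - 66 + 15*(2/(-3 + 0)) + (2/(-3 + 0))*(-6))² = (165 - 66 + 15*(2/(-3)) + (2/(-3))*(-6))² = (165 - 66 + 15*(2*(-⅓)) + (2*(-⅓))*(-6))² = (165 - 66 + 15*(-⅔) - ⅔*(-6))² = (165 - 66 - 10 + 4)² = 93² = 8649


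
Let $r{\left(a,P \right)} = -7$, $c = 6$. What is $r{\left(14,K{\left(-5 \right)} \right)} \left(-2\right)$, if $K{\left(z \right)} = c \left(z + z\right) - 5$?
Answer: $14$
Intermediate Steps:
$K{\left(z \right)} = -5 + 12 z$ ($K{\left(z \right)} = 6 \left(z + z\right) - 5 = 6 \cdot 2 z - 5 = 12 z - 5 = -5 + 12 z$)
$r{\left(14,K{\left(-5 \right)} \right)} \left(-2\right) = \left(-7\right) \left(-2\right) = 14$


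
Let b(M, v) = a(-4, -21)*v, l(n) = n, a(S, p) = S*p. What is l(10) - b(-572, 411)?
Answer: -34514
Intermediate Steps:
b(M, v) = 84*v (b(M, v) = (-4*(-21))*v = 84*v)
l(10) - b(-572, 411) = 10 - 84*411 = 10 - 1*34524 = 10 - 34524 = -34514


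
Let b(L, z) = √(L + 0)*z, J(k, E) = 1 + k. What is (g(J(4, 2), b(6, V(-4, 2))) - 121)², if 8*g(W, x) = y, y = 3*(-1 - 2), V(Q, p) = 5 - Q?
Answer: 954529/64 ≈ 14915.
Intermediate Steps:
y = -9 (y = 3*(-3) = -9)
b(L, z) = z*√L (b(L, z) = √L*z = z*√L)
g(W, x) = -9/8 (g(W, x) = (⅛)*(-9) = -9/8)
(g(J(4, 2), b(6, V(-4, 2))) - 121)² = (-9/8 - 121)² = (-977/8)² = 954529/64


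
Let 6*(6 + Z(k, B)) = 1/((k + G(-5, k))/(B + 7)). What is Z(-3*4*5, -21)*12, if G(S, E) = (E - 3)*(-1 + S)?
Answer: -11462/159 ≈ -72.088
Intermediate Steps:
G(S, E) = (-1 + S)*(-3 + E) (G(S, E) = (-3 + E)*(-1 + S) = (-1 + S)*(-3 + E))
Z(k, B) = -6 + (7 + B)/(6*(18 - 5*k)) (Z(k, B) = -6 + 1/(6*(((k + (3 - k - 3*(-5) + k*(-5)))/(B + 7)))) = -6 + 1/(6*(((k + (3 - k + 15 - 5*k))/(7 + B)))) = -6 + 1/(6*(((k + (18 - 6*k))/(7 + B)))) = -6 + 1/(6*(((18 - 5*k)/(7 + B)))) = -6 + ((7 + B)/(18 - 5*k))/6 = -6 + (7 + B)/(6*(18 - 5*k)))
Z(-3*4*5, -21)*12 = ((-641 - 21 + 180*(-3*4*5))/(6*(18 - 5*(-3*4)*5)))*12 = ((-641 - 21 + 180*(-12*5))/(6*(18 - (-60)*5)))*12 = ((-641 - 21 + 180*(-60))/(6*(18 - 5*(-60))))*12 = ((-641 - 21 - 10800)/(6*(18 + 300)))*12 = ((⅙)*(-11462)/318)*12 = ((⅙)*(1/318)*(-11462))*12 = -5731/954*12 = -11462/159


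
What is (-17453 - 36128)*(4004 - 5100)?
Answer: 58724776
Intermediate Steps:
(-17453 - 36128)*(4004 - 5100) = -53581*(-1096) = 58724776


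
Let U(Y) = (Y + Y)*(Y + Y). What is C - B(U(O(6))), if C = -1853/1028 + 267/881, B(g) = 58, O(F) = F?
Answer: -53886761/905668 ≈ -59.499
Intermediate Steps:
U(Y) = 4*Y**2 (U(Y) = (2*Y)*(2*Y) = 4*Y**2)
C = -1358017/905668 (C = -1853*1/1028 + 267*(1/881) = -1853/1028 + 267/881 = -1358017/905668 ≈ -1.4995)
C - B(U(O(6))) = -1358017/905668 - 1*58 = -1358017/905668 - 58 = -53886761/905668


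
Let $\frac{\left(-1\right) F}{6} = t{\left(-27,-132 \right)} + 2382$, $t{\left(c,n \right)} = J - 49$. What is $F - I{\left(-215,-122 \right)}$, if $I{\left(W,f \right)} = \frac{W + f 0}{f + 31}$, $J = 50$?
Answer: $- \frac{1301333}{91} \approx -14300.0$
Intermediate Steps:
$t{\left(c,n \right)} = 1$ ($t{\left(c,n \right)} = 50 - 49 = 1$)
$I{\left(W,f \right)} = \frac{W}{31 + f}$ ($I{\left(W,f \right)} = \frac{W + 0}{31 + f} = \frac{W}{31 + f}$)
$F = -14298$ ($F = - 6 \left(1 + 2382\right) = \left(-6\right) 2383 = -14298$)
$F - I{\left(-215,-122 \right)} = -14298 - - \frac{215}{31 - 122} = -14298 - - \frac{215}{-91} = -14298 - \left(-215\right) \left(- \frac{1}{91}\right) = -14298 - \frac{215}{91} = - \frac{1301333}{91}$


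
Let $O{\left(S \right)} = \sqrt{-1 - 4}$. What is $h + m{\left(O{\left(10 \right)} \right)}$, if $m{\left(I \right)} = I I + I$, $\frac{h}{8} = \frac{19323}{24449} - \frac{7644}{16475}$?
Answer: $- \frac{962320223}{402797275} + i \sqrt{5} \approx -2.3891 + 2.2361 i$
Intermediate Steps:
$h = \frac{1051666152}{402797275}$ ($h = 8 \left(\frac{19323}{24449} - \frac{7644}{16475}\right) = 8 \cdot \frac{131458269}{402797275} = \frac{1051666152}{402797275} \approx 2.6109$)
$O{\left(S \right)} = i \sqrt{5}$ ($O{\left(S \right)} = \sqrt{-5} = i \sqrt{5}$)
$m{\left(I \right)} = I + I^{2}$ ($m{\left(I \right)} = I^{2} + I = I + I^{2}$)
$h + m{\left(O{\left(10 \right)} \right)} = \frac{1051666152}{402797275} + i \sqrt{5} \left(1 + i \sqrt{5}\right)$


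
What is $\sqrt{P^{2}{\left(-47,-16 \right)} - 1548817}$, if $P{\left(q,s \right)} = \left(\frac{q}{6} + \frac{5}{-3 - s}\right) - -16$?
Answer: $\frac{i \sqrt{9422557739}}{78} \approx 1244.5 i$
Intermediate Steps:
$P{\left(q,s \right)} = 16 + \frac{5}{-3 - s} + \frac{q}{6}$ ($P{\left(q,s \right)} = \left(q \frac{1}{6} + \frac{5}{-3 - s}\right) + 16 = \left(\frac{q}{6} + \frac{5}{-3 - s}\right) + 16 = \left(\frac{5}{-3 - s} + \frac{q}{6}\right) + 16 = 16 + \frac{5}{-3 - s} + \frac{q}{6}$)
$\sqrt{P^{2}{\left(-47,-16 \right)} - 1548817} = \sqrt{\left(\frac{258 + 3 \left(-47\right) + 96 \left(-16\right) - -752}{6 \left(3 - 16\right)}\right)^{2} - 1548817} = \sqrt{\left(\frac{258 - 141 - 1536 + 752}{6 \left(-13\right)}\right)^{2} - 1548817} = \sqrt{\left(\frac{1}{6} \left(- \frac{1}{13}\right) \left(-667\right)\right)^{2} - 1548817} = \sqrt{\left(\frac{667}{78}\right)^{2} - 1548817} = \sqrt{\frac{444889}{6084} - 1548817} = \sqrt{- \frac{9422557739}{6084}} = \frac{i \sqrt{9422557739}}{78}$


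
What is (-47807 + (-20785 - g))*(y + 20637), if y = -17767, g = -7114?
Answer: -176441860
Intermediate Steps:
(-47807 + (-20785 - g))*(y + 20637) = (-47807 + (-20785 - 1*(-7114)))*(-17767 + 20637) = (-47807 + (-20785 + 7114))*2870 = (-47807 - 13671)*2870 = -61478*2870 = -176441860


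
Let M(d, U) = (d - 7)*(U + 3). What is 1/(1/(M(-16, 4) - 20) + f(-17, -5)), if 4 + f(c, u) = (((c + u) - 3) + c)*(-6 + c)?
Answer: 181/174121 ≈ 0.0010395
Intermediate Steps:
M(d, U) = (-7 + d)*(3 + U)
f(c, u) = -4 + (-6 + c)*(-3 + u + 2*c) (f(c, u) = -4 + (((c + u) - 3) + c)*(-6 + c) = -4 + ((-3 + c + u) + c)*(-6 + c) = -4 + (-3 + u + 2*c)*(-6 + c) = -4 + (-6 + c)*(-3 + u + 2*c))
1/(1/(M(-16, 4) - 20) + f(-17, -5)) = 1/(1/((-21 - 7*4 + 3*(-16) + 4*(-16)) - 20) + (14 - 15*(-17) - 6*(-5) + 2*(-17)² - 17*(-5))) = 1/(1/((-21 - 28 - 48 - 64) - 20) + (14 + 255 + 30 + 2*289 + 85)) = 1/(1/(-161 - 20) + (14 + 255 + 30 + 578 + 85)) = 1/(1/(-181) + 962) = 1/(-1/181 + 962) = 1/(174121/181) = 181/174121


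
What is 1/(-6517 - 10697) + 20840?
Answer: 358739759/17214 ≈ 20840.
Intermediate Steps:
1/(-6517 - 10697) + 20840 = 1/(-17214) + 20840 = -1/17214 + 20840 = 358739759/17214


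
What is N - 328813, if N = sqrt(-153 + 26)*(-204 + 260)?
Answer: -328813 + 56*I*sqrt(127) ≈ -3.2881e+5 + 631.09*I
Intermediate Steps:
N = 56*I*sqrt(127) (N = sqrt(-127)*56 = (I*sqrt(127))*56 = 56*I*sqrt(127) ≈ 631.09*I)
N - 328813 = 56*I*sqrt(127) - 328813 = -328813 + 56*I*sqrt(127)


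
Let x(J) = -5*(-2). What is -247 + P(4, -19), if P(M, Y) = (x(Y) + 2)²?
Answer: -103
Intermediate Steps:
x(J) = 10
P(M, Y) = 144 (P(M, Y) = (10 + 2)² = 12² = 144)
-247 + P(4, -19) = -247 + 144 = -103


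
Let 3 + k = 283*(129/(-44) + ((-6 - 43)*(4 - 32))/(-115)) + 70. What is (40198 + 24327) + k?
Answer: 305553071/5060 ≈ 60386.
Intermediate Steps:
k = -20943429/5060 (k = -3 + (283*(129/(-44) + ((-6 - 43)*(4 - 32))/(-115)) + 70) = -3 + (283*(129*(-1/44) - 49*(-28)*(-1/115)) + 70) = -3 + (283*(-129/44 + 1372*(-1/115)) + 70) = -3 + (283*(-129/44 - 1372/115) + 70) = -3 + (283*(-75203/5060) + 70) = -3 + (-21282449/5060 + 70) = -3 - 20928249/5060 = -20943429/5060 ≈ -4139.0)
(40198 + 24327) + k = (40198 + 24327) - 20943429/5060 = 64525 - 20943429/5060 = 305553071/5060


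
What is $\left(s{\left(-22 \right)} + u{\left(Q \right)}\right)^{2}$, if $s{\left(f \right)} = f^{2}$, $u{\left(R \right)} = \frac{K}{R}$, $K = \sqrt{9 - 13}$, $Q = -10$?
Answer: $\frac{\left(2420 - i\right)^{2}}{25} \approx 2.3426 \cdot 10^{5} - 193.6 i$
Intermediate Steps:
$K = 2 i$ ($K = \sqrt{-4} = 2 i \approx 2.0 i$)
$u{\left(R \right)} = \frac{2 i}{R}$
$\left(s{\left(-22 \right)} + u{\left(Q \right)}\right)^{2} = \left(\left(-22\right)^{2} + \frac{2 i}{-10}\right)^{2} = \left(484 + 2 i \left(- \frac{1}{10}\right)\right)^{2} = \left(484 - \frac{i}{5}\right)^{2}$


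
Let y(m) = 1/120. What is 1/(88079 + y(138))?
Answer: 120/10569481 ≈ 1.1353e-5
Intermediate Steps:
y(m) = 1/120
1/(88079 + y(138)) = 1/(88079 + 1/120) = 1/(10569481/120) = 120/10569481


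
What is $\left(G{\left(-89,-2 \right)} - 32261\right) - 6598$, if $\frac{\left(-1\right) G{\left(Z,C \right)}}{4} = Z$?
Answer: $-38503$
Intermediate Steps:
$G{\left(Z,C \right)} = - 4 Z$
$\left(G{\left(-89,-2 \right)} - 32261\right) - 6598 = \left(\left(-4\right) \left(-89\right) - 32261\right) - 6598 = \left(356 - 32261\right) - 6598 = -31905 - 6598 = -38503$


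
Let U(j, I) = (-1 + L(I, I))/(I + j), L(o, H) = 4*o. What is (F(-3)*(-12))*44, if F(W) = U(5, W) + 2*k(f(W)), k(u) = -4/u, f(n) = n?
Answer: 2024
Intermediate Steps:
U(j, I) = (-1 + 4*I)/(I + j)
F(W) = -8/W + (-1 + 4*W)/(5 + W) (F(W) = (-1 + 4*W)/(W + 5) + 2*(-4/W) = (-1 + 4*W)/(5 + W) - 8/W = -8/W + (-1 + 4*W)/(5 + W))
(F(-3)*(-12))*44 = (((-40 - 9*(-3) + 4*(-3)²)/((-3)*(5 - 3)))*(-12))*44 = (-⅓*(-40 + 27 + 4*9)/2*(-12))*44 = (-⅓*½*(-40 + 27 + 36)*(-12))*44 = (-⅓*½*23*(-12))*44 = -23/6*(-12)*44 = 46*44 = 2024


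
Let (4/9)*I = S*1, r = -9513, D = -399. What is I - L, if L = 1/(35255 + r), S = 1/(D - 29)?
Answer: -116695/22035152 ≈ -0.0052959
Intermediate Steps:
S = -1/428 (S = 1/(-399 - 29) = 1/(-428) = -1/428 ≈ -0.0023364)
I = -9/1712 (I = 9*(-1/428*1)/4 = (9/4)*(-1/428) = -9/1712 ≈ -0.0052570)
L = 1/25742 (L = 1/(35255 - 9513) = 1/25742 ≈ 3.8847e-5)
I - L = -9/1712 - 1*1/25742 = -9/1712 - 1/25742 = -116695/22035152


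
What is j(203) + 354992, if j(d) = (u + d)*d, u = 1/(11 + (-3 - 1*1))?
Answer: 396230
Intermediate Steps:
u = 1/7 (u = 1/(11 + (-3 - 1)) = 1/(11 - 4) = 1/7 ≈ 0.14286)
j(d) = d*(1/7 + d) (j(d) = (1/7 + d)*d = d*(1/7 + d))
j(203) + 354992 = 203*(1/7 + 203) + 354992 = 203*(1422/7) + 354992 = 41238 + 354992 = 396230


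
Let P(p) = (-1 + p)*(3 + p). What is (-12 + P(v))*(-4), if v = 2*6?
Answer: -612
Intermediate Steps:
v = 12
(-12 + P(v))*(-4) = (-12 + (-3 + 12² + 2*12))*(-4) = (-12 + (-3 + 144 + 24))*(-4) = (-12 + 165)*(-4) = 153*(-4) = -612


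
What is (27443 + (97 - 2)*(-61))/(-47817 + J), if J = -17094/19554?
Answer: -1603428/3541783 ≈ -0.45272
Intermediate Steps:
J = -2849/3259 (J = -17094*1/19554 = -2849/3259 ≈ -0.87419)
(27443 + (97 - 2)*(-61))/(-47817 + J) = (27443 + (97 - 2)*(-61))/(-47817 - 2849/3259) = (27443 + 95*(-61))/(-155838452/3259) = (27443 - 5795)*(-3259/155838452) = 21648*(-3259/155838452) = -1603428/3541783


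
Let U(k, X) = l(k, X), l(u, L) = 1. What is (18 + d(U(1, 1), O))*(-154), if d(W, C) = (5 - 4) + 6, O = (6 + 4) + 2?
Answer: -3850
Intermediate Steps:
U(k, X) = 1
O = 12 (O = 10 + 2 = 12)
d(W, C) = 7 (d(W, C) = 1 + 6 = 7)
(18 + d(U(1, 1), O))*(-154) = (18 + 7)*(-154) = 25*(-154) = -3850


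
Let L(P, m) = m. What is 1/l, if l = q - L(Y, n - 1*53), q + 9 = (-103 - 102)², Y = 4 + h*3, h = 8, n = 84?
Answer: 1/41985 ≈ 2.3818e-5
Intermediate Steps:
Y = 28 (Y = 4 + 8*3 = 4 + 24 = 28)
q = 42016 (q = -9 + (-103 - 102)² = -9 + (-205)² = -9 + 42025 = 42016)
l = 41985 (l = 42016 - (84 - 1*53) = 42016 - (84 - 53) = 42016 - 1*31 = 42016 - 31 = 41985)
1/l = 1/41985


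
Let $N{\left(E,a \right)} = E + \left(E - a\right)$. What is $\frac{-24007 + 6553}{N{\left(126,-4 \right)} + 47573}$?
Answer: $- \frac{5818}{15943} \approx -0.36492$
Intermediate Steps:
$N{\left(E,a \right)} = - a + 2 E$
$\frac{-24007 + 6553}{N{\left(126,-4 \right)} + 47573} = \frac{-24007 + 6553}{\left(\left(-1\right) \left(-4\right) + 2 \cdot 126\right) + 47573} = - \frac{17454}{\left(4 + 252\right) + 47573} = - \frac{17454}{256 + 47573} = - \frac{17454}{47829} = \left(-17454\right) \frac{1}{47829} = - \frac{5818}{15943}$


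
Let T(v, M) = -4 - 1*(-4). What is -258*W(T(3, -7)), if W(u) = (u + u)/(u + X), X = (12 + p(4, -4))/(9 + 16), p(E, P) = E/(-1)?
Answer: 0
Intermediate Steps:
T(v, M) = 0 (T(v, M) = -4 + 4 = 0)
p(E, P) = -E (p(E, P) = E*(-1) = -E)
X = 8/25 (X = (12 - 1*4)/(9 + 16) = (12 - 4)/25 = 8*(1/25) = 8/25 ≈ 0.32000)
W(u) = 2*u/(8/25 + u) (W(u) = (u + u)/(u + 8/25) = (2*u)/(8/25 + u) = 2*u/(8/25 + u))
-258*W(T(3, -7)) = -12900*0/(8 + 25*0) = -12900*0/(8 + 0) = -12900*0/8 = -258*0 = 0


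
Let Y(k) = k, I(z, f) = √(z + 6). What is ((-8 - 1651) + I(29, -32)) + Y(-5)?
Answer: -1664 + √35 ≈ -1658.1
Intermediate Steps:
I(z, f) = √(6 + z)
((-8 - 1651) + I(29, -32)) + Y(-5) = ((-8 - 1651) + √(6 + 29)) - 5 = (-1659 + √35) - 5 = -1664 + √35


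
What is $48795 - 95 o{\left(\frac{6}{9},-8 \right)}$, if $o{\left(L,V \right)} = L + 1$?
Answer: $\frac{145910}{3} \approx 48637.0$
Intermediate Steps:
$o{\left(L,V \right)} = 1 + L$
$48795 - 95 o{\left(\frac{6}{9},-8 \right)} = 48795 - 95 \left(1 + \frac{6}{9}\right) = 48795 - 95 \left(1 + 6 \cdot \frac{1}{9}\right) = 48795 - 95 \left(1 + \frac{2}{3}\right) = 48795 - \frac{475}{3} = \frac{145910}{3}$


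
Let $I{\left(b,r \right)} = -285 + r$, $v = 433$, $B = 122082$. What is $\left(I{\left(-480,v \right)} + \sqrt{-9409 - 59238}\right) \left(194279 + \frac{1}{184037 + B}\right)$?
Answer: $\frac{8801928993896}{306119} + \frac{59472493202 i \sqrt{68647}}{306119} \approx 2.8753 \cdot 10^{7} + 5.0902 \cdot 10^{7} i$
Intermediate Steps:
$\left(I{\left(-480,v \right)} + \sqrt{-9409 - 59238}\right) \left(194279 + \frac{1}{184037 + B}\right) = \left(\left(-285 + 433\right) + \sqrt{-9409 - 59238}\right) \left(194279 + \frac{1}{184037 + 122082}\right) = \left(148 + \sqrt{-68647}\right) \left(194279 + \frac{1}{306119}\right) = \left(148 + i \sqrt{68647}\right) \left(194279 + \frac{1}{306119}\right) = \left(148 + i \sqrt{68647}\right) \frac{59472493202}{306119} = \frac{8801928993896}{306119} + \frac{59472493202 i \sqrt{68647}}{306119}$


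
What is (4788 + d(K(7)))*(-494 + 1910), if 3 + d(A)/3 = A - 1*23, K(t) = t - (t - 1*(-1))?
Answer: 6665112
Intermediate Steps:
K(t) = -1 (K(t) = t - (t + 1) = t - (1 + t) = t + (-1 - t) = -1)
d(A) = -78 + 3*A (d(A) = -9 + 3*(A - 1*23) = -9 + 3*(A - 23) = -9 + 3*(-23 + A) = -9 + (-69 + 3*A) = -78 + 3*A)
(4788 + d(K(7)))*(-494 + 1910) = (4788 + (-78 + 3*(-1)))*(-494 + 1910) = (4788 + (-78 - 3))*1416 = (4788 - 81)*1416 = 4707*1416 = 6665112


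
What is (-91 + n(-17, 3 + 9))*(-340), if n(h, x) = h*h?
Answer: -67320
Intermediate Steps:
n(h, x) = h²
(-91 + n(-17, 3 + 9))*(-340) = (-91 + (-17)²)*(-340) = (-91 + 289)*(-340) = 198*(-340) = -67320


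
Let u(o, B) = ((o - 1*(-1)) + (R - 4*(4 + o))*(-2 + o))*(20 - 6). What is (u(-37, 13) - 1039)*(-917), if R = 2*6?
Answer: 73513139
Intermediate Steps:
R = 12
u(o, B) = 14 + 14*o + 14*(-4 - 4*o)*(-2 + o) (u(o, B) = ((o - 1*(-1)) + (12 - 4*(4 + o))*(-2 + o))*(20 - 6) = ((o + 1) + (12 + (-16 - 4*o))*(-2 + o))*14 = ((1 + o) + (-4 - 4*o)*(-2 + o))*14 = (1 + o + (-4 - 4*o)*(-2 + o))*14 = 14 + 14*o + 14*(-4 - 4*o)*(-2 + o))
(u(-37, 13) - 1039)*(-917) = ((126 - 56*(-37)² + 70*(-37)) - 1039)*(-917) = ((126 - 56*1369 - 2590) - 1039)*(-917) = ((126 - 76664 - 2590) - 1039)*(-917) = (-79128 - 1039)*(-917) = -80167*(-917) = 73513139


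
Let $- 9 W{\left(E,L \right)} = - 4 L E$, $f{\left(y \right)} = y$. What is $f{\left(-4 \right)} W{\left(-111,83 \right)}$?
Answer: $\frac{49136}{3} \approx 16379.0$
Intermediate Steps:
$W{\left(E,L \right)} = \frac{4 E L}{9}$ ($W{\left(E,L \right)} = - \frac{- 4 L E}{9} = - \frac{\left(-4\right) E L}{9} = \frac{4 E L}{9}$)
$f{\left(-4 \right)} W{\left(-111,83 \right)} = - 4 \cdot \frac{4}{9} \left(-111\right) 83 = \left(-4\right) \left(- \frac{12284}{3}\right) = \frac{49136}{3}$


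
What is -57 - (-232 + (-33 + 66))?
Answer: 142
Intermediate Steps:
-57 - (-232 + (-33 + 66)) = -57 - (-232 + 33) = -57 - 1*(-199) = -57 + 199 = 142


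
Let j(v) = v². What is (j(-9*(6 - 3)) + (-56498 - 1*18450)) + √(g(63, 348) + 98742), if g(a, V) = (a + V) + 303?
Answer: -74219 + 8*√1554 ≈ -73904.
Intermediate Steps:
g(a, V) = 303 + V + a (g(a, V) = (V + a) + 303 = 303 + V + a)
(j(-9*(6 - 3)) + (-56498 - 1*18450)) + √(g(63, 348) + 98742) = ((-9*(6 - 3))² + (-56498 - 1*18450)) + √((303 + 348 + 63) + 98742) = ((-9*3)² + (-56498 - 18450)) + √(714 + 98742) = ((-27)² - 74948) + √99456 = (729 - 74948) + 8*√1554 = -74219 + 8*√1554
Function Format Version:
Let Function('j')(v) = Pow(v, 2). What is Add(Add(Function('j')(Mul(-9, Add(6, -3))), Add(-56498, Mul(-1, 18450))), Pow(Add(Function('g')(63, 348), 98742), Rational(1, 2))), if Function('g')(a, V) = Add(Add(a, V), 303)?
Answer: Add(-74219, Mul(8, Pow(1554, Rational(1, 2)))) ≈ -73904.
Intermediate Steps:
Function('g')(a, V) = Add(303, V, a) (Function('g')(a, V) = Add(Add(V, a), 303) = Add(303, V, a))
Add(Add(Function('j')(Mul(-9, Add(6, -3))), Add(-56498, Mul(-1, 18450))), Pow(Add(Function('g')(63, 348), 98742), Rational(1, 2))) = Add(Add(Pow(Mul(-9, Add(6, -3)), 2), Add(-56498, Mul(-1, 18450))), Pow(Add(Add(303, 348, 63), 98742), Rational(1, 2))) = Add(Add(Pow(Mul(-9, 3), 2), Add(-56498, -18450)), Pow(Add(714, 98742), Rational(1, 2))) = Add(Add(Pow(-27, 2), -74948), Pow(99456, Rational(1, 2))) = Add(Add(729, -74948), Mul(8, Pow(1554, Rational(1, 2)))) = Add(-74219, Mul(8, Pow(1554, Rational(1, 2))))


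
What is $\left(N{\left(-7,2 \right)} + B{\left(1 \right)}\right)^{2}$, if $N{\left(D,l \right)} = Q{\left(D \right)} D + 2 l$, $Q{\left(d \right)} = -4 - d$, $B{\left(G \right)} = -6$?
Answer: $529$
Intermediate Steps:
$N{\left(D,l \right)} = 2 l + D \left(-4 - D\right)$ ($N{\left(D,l \right)} = \left(-4 - D\right) D + 2 l = D \left(-4 - D\right) + 2 l = 2 l + D \left(-4 - D\right)$)
$\left(N{\left(-7,2 \right)} + B{\left(1 \right)}\right)^{2} = \left(\left(2 \cdot 2 - - 7 \left(4 - 7\right)\right) - 6\right)^{2} = \left(\left(4 - \left(-7\right) \left(-3\right)\right) - 6\right)^{2} = \left(\left(4 - 21\right) - 6\right)^{2} = \left(-17 - 6\right)^{2} = \left(-23\right)^{2} = 529$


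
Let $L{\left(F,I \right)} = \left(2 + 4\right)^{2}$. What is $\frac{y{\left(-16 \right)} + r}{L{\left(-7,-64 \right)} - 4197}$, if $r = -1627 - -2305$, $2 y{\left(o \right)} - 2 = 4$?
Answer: $- \frac{227}{1387} \approx -0.16366$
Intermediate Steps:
$y{\left(o \right)} = 3$ ($y{\left(o \right)} = 1 + \frac{1}{2} \cdot 4 = 1 + 2 = 3$)
$L{\left(F,I \right)} = 36$ ($L{\left(F,I \right)} = 6^{2} = 36$)
$r = 678$ ($r = -1627 + 2305 = 678$)
$\frac{y{\left(-16 \right)} + r}{L{\left(-7,-64 \right)} - 4197} = \frac{3 + 678}{36 - 4197} = \frac{681}{-4161} = 681 \left(- \frac{1}{4161}\right) = - \frac{227}{1387}$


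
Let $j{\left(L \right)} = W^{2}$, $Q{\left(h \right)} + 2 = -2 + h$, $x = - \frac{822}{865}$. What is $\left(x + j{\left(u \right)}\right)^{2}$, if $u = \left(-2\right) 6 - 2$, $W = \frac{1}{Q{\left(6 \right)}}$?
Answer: $\frac{5870929}{11971600} \approx 0.4904$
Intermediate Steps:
$x = - \frac{822}{865}$ ($x = \left(-822\right) \frac{1}{865} = - \frac{822}{865} \approx -0.95029$)
$Q{\left(h \right)} = -4 + h$ ($Q{\left(h \right)} = -2 + \left(-2 + h\right) = -4 + h$)
$W = \frac{1}{2}$ ($W = \frac{1}{-4 + 6} = \frac{1}{2} \approx 0.5$)
$u = -14$ ($u = -12 - 2 = -14$)
$j{\left(L \right)} = \frac{1}{4}$ ($j{\left(L \right)} = \left(\frac{1}{2}\right)^{2} = \frac{1}{4}$)
$\left(x + j{\left(u \right)}\right)^{2} = \left(- \frac{822}{865} + \frac{1}{4}\right)^{2} = \left(- \frac{2423}{3460}\right)^{2} = \frac{5870929}{11971600}$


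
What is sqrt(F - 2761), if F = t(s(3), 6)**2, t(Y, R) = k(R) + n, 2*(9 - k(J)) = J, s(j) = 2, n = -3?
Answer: 8*I*sqrt(43) ≈ 52.46*I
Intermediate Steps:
k(J) = 9 - J/2
t(Y, R) = 6 - R/2 (t(Y, R) = (9 - R/2) - 3 = 6 - R/2)
F = 9 (F = (6 - 1/2*6)**2 = (6 - 3)**2 = 3**2 = 9)
sqrt(F - 2761) = sqrt(9 - 2761) = sqrt(-2752) = 8*I*sqrt(43)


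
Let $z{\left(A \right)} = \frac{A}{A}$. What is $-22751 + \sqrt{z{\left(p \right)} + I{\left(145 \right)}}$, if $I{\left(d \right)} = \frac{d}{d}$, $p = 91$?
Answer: $-22751 + \sqrt{2} \approx -22750.0$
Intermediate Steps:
$I{\left(d \right)} = 1$
$z{\left(A \right)} = 1$
$-22751 + \sqrt{z{\left(p \right)} + I{\left(145 \right)}} = -22751 + \sqrt{1 + 1} = -22751 + \sqrt{2}$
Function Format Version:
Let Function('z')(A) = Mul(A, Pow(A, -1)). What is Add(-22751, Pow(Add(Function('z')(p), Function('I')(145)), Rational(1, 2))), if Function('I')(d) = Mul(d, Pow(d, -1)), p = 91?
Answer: Add(-22751, Pow(2, Rational(1, 2))) ≈ -22750.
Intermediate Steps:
Function('I')(d) = 1
Function('z')(A) = 1
Add(-22751, Pow(Add(Function('z')(p), Function('I')(145)), Rational(1, 2))) = Add(-22751, Pow(Add(1, 1), Rational(1, 2))) = Add(-22751, Pow(2, Rational(1, 2)))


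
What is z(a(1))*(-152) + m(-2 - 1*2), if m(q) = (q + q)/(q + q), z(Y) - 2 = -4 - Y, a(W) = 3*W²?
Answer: 761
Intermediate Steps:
z(Y) = -2 - Y (z(Y) = 2 + (-4 - Y) = -2 - Y)
m(q) = 1 (m(q) = (2*q)/((2*q)) = (2*q)*(1/(2*q)) = 1)
z(a(1))*(-152) + m(-2 - 1*2) = (-2 - 3*1²)*(-152) + 1 = (-2 - 3)*(-152) + 1 = -5*(-152) + 1 = 760 + 1 = 761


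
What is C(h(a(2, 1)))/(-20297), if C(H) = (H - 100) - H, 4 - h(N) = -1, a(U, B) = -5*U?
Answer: 100/20297 ≈ 0.0049268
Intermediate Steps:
h(N) = 5 (h(N) = 4 - 1*(-1) = 4 + 1 = 5)
C(H) = -100 (C(H) = (-100 + H) - H = -100)
C(h(a(2, 1)))/(-20297) = -100/(-20297) = -100*(-1/20297) = 100/20297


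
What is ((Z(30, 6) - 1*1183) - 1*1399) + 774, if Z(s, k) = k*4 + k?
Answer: -1778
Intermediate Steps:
Z(s, k) = 5*k (Z(s, k) = 4*k + k = 5*k)
((Z(30, 6) - 1*1183) - 1*1399) + 774 = ((5*6 - 1*1183) - 1*1399) + 774 = ((30 - 1183) - 1399) + 774 = (-1153 - 1399) + 774 = -2552 + 774 = -1778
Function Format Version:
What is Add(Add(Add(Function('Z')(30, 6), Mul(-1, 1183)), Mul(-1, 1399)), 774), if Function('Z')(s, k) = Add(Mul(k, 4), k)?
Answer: -1778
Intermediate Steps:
Function('Z')(s, k) = Mul(5, k) (Function('Z')(s, k) = Add(Mul(4, k), k) = Mul(5, k))
Add(Add(Add(Function('Z')(30, 6), Mul(-1, 1183)), Mul(-1, 1399)), 774) = Add(Add(Add(Mul(5, 6), Mul(-1, 1183)), Mul(-1, 1399)), 774) = Add(Add(Add(30, -1183), -1399), 774) = Add(Add(-1153, -1399), 774) = Add(-2552, 774) = -1778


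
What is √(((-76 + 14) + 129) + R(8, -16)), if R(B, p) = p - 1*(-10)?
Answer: √61 ≈ 7.8102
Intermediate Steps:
R(B, p) = 10 + p (R(B, p) = p + 10 = 10 + p)
√(((-76 + 14) + 129) + R(8, -16)) = √(((-76 + 14) + 129) + (10 - 16)) = √((-62 + 129) - 6) = √(67 - 6) = √61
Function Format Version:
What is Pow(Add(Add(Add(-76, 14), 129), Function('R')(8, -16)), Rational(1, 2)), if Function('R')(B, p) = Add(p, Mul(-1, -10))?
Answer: Pow(61, Rational(1, 2)) ≈ 7.8102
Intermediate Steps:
Function('R')(B, p) = Add(10, p) (Function('R')(B, p) = Add(p, 10) = Add(10, p))
Pow(Add(Add(Add(-76, 14), 129), Function('R')(8, -16)), Rational(1, 2)) = Pow(Add(Add(Add(-76, 14), 129), Add(10, -16)), Rational(1, 2)) = Pow(Add(Add(-62, 129), -6), Rational(1, 2)) = Pow(Add(67, -6), Rational(1, 2)) = Pow(61, Rational(1, 2))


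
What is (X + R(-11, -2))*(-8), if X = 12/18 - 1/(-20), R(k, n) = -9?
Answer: 994/15 ≈ 66.267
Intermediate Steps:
X = 43/60 (X = 12*(1/18) - 1*(-1/20) = ⅔ + 1/20 = 43/60 ≈ 0.71667)
(X + R(-11, -2))*(-8) = (43/60 - 9)*(-8) = -497/60*(-8) = 994/15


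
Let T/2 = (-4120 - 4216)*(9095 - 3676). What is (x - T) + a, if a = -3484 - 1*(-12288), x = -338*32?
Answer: 90343556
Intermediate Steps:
x = -10816 (x = -1*10816 = -10816)
T = -90345568 (T = 2*((-4120 - 4216)*(9095 - 3676)) = 2*(-8336*5419) = 2*(-45172784) = -90345568)
a = 8804 (a = -3484 + 12288 = 8804)
(x - T) + a = (-10816 - 1*(-90345568)) + 8804 = (-10816 + 90345568) + 8804 = 90334752 + 8804 = 90343556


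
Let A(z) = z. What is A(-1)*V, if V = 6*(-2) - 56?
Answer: 68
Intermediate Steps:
V = -68 (V = -12 - 56 = -68)
A(-1)*V = -1*(-68) = 68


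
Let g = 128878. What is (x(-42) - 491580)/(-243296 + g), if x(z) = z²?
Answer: 244908/57209 ≈ 4.2809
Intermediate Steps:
(x(-42) - 491580)/(-243296 + g) = ((-42)² - 491580)/(-243296 + 128878) = (1764 - 491580)/(-114418) = -489816*(-1/114418) = 244908/57209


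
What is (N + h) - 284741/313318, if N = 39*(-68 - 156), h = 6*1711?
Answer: 479091799/313318 ≈ 1529.1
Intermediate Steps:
h = 10266
N = -8736 (N = 39*(-224) = -8736)
(N + h) - 284741/313318 = (-8736 + 10266) - 284741/313318 = 1530 - 284741*1/313318 = 1530 - 284741/313318 = 479091799/313318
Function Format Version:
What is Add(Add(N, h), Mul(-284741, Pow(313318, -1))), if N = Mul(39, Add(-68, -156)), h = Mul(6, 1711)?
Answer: Rational(479091799, 313318) ≈ 1529.1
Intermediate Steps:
h = 10266
N = -8736 (N = Mul(39, -224) = -8736)
Add(Add(N, h), Mul(-284741, Pow(313318, -1))) = Add(Add(-8736, 10266), Mul(-284741, Pow(313318, -1))) = Add(1530, Mul(-284741, Rational(1, 313318))) = Add(1530, Rational(-284741, 313318)) = Rational(479091799, 313318)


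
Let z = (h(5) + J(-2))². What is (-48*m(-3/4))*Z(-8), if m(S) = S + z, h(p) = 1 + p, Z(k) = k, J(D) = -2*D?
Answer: 38112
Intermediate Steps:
z = 100 (z = ((1 + 5) - 2*(-2))² = (6 + 4)² = 10² = 100)
m(S) = 100 + S (m(S) = S + 100 = 100 + S)
(-48*m(-3/4))*Z(-8) = -48*(100 - 3/4)*(-8) = -48*(100 - 3*¼)*(-8) = -48*(100 - ¾)*(-8) = -48*397/4*(-8) = -4764*(-8) = 38112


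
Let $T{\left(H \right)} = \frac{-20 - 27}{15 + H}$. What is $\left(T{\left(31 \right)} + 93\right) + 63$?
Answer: $\frac{7129}{46} \approx 154.98$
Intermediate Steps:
$T{\left(H \right)} = - \frac{47}{15 + H}$
$\left(T{\left(31 \right)} + 93\right) + 63 = \left(- \frac{47}{15 + 31} + 93\right) + 63 = \left(- \frac{47}{46} + 93\right) + 63 = \frac{4231}{46} + 63 = \frac{7129}{46}$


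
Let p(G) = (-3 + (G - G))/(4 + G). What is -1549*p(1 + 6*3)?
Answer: 4647/23 ≈ 202.04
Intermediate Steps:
p(G) = -3/(4 + G) (p(G) = (-3 + 0)/(4 + G) = -3/(4 + G))
-1549*p(1 + 6*3) = -(-4647)/(4 + (1 + 6*3)) = -(-4647)/(4 + (1 + 18)) = -(-4647)/(4 + 19) = -(-4647)/23 = -1549*(-3/23) = 4647/23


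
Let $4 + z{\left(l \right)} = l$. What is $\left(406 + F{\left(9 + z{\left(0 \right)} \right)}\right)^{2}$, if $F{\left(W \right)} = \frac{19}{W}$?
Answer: $\frac{4198401}{25} \approx 1.6794 \cdot 10^{5}$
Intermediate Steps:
$z{\left(l \right)} = -4 + l$
$\left(406 + F{\left(9 + z{\left(0 \right)} \right)}\right)^{2} = \left(406 + \frac{19}{9 + \left(-4 + 0\right)}\right)^{2} = \left(406 + \frac{19}{9 - 4}\right)^{2} = \left(406 + \frac{19}{5}\right)^{2} = \left(\frac{2049}{5}\right)^{2} = \frac{4198401}{25}$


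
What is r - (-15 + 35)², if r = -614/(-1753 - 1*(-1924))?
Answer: -69014/171 ≈ -403.59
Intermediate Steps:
r = -614/171 (r = -614/(-1753 + 1924) = -614/171 ≈ -3.5906)
r - (-15 + 35)² = -614/171 - (-15 + 35)² = -614/171 - 1*20² = -614/171 - 1*400 = -614/171 - 400 = -69014/171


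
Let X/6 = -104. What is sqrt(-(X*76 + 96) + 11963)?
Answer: sqrt(59291) ≈ 243.50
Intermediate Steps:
X = -624 (X = 6*(-104) = -624)
sqrt(-(X*76 + 96) + 11963) = sqrt(-(-624*76 + 96) + 11963) = sqrt(-(-47424 + 96) + 11963) = sqrt(-1*(-47328) + 11963) = sqrt(47328 + 11963) = sqrt(59291)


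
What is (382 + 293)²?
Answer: 455625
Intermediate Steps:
(382 + 293)² = 675² = 455625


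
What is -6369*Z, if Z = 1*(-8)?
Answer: 50952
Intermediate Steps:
Z = -8
-6369*Z = -6369*(-8) = 50952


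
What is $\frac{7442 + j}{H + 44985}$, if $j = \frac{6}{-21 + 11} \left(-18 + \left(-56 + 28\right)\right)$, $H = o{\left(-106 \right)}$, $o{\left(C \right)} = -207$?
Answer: $\frac{18674}{111945} \approx 0.16681$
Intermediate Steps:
$H = -207$
$j = \frac{138}{5}$ ($j = \frac{6}{-10} \left(-18 - 28\right) = 6 \left(- \frac{1}{10}\right) \left(-46\right) = \left(- \frac{3}{5}\right) \left(-46\right) = \frac{138}{5} \approx 27.6$)
$\frac{7442 + j}{H + 44985} = \frac{7442 + \frac{138}{5}}{-207 + 44985} = \frac{37348}{5 \cdot 44778} = \frac{37348}{5} \cdot \frac{1}{44778} = \frac{18674}{111945}$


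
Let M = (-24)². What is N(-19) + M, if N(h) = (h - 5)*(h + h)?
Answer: 1488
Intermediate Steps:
N(h) = 2*h*(-5 + h) (N(h) = (-5 + h)*(2*h) = 2*h*(-5 + h))
M = 576
N(-19) + M = 2*(-19)*(-5 - 19) + 576 = 2*(-19)*(-24) + 576 = 912 + 576 = 1488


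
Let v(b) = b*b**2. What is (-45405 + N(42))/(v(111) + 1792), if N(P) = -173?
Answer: -45578/1369423 ≈ -0.033283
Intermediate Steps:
v(b) = b**3
(-45405 + N(42))/(v(111) + 1792) = (-45405 - 173)/(111**3 + 1792) = -45578/(1367631 + 1792) = -45578/1369423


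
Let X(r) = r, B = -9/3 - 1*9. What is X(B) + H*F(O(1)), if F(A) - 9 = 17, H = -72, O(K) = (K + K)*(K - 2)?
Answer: -1884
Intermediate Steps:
O(K) = 2*K*(-2 + K) (O(K) = (2*K)*(-2 + K) = 2*K*(-2 + K))
B = -12 (B = -9*⅓ - 9 = -3 - 9 = -12)
F(A) = 26 (F(A) = 9 + 17 = 26)
X(B) + H*F(O(1)) = -12 - 72*26 = -12 - 1872 = -1884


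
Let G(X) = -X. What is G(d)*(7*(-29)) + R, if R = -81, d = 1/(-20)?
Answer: -1823/20 ≈ -91.150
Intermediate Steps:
d = -1/20 ≈ -0.050000
G(d)*(7*(-29)) + R = (-1*(-1/20))*(7*(-29)) - 81 = (1/20)*(-203) - 81 = -203/20 - 81 = -1823/20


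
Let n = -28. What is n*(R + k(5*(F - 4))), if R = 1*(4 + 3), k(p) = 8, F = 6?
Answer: -420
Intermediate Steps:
R = 7 (R = 1*7 = 7)
n*(R + k(5*(F - 4))) = -28*(7 + 8) = -28*15 = -420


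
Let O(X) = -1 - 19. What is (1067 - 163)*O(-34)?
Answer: -18080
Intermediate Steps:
O(X) = -20
(1067 - 163)*O(-34) = (1067 - 163)*(-20) = 904*(-20) = -18080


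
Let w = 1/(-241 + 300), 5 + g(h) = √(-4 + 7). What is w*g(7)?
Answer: -5/59 + √3/59 ≈ -0.055389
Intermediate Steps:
g(h) = -5 + √3 (g(h) = -5 + √(-4 + 7) = -5 + √3)
w = 1/59 ≈ 0.016949
w*g(7) = (-5 + √3)/59 = -5/59 + √3/59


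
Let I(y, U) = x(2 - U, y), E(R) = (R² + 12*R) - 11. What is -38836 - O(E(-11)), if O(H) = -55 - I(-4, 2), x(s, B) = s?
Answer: -38781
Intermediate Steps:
E(R) = -11 + R² + 12*R
I(y, U) = 2 - U
O(H) = -55 (O(H) = -55 - (2 - 1*2) = -55 - (2 - 2) = -55 - 1*0 = -55 + 0 = -55)
-38836 - O(E(-11)) = -38836 - 1*(-55) = -38836 + 55 = -38781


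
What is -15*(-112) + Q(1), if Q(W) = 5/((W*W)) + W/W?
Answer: 1686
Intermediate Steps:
Q(W) = 1 + 5/W² (Q(W) = 5/(W²) + 1 = 5/W² + 1 = 1 + 5/W²)
-15*(-112) + Q(1) = -15*(-112) + (1 + 5/1²) = 1680 + (1 + 5*1) = 1680 + (1 + 5) = 1680 + 6 = 1686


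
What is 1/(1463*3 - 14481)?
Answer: -1/10092 ≈ -9.9088e-5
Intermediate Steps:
1/(1463*3 - 14481) = 1/(4389 - 14481) = 1/(-10092) = -1/10092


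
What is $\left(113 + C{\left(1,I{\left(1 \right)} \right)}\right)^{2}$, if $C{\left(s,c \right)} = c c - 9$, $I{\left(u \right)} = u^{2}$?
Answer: $11025$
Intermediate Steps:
$C{\left(s,c \right)} = -9 + c^{2}$ ($C{\left(s,c \right)} = c^{2} - 9 = -9 + c^{2}$)
$\left(113 + C{\left(1,I{\left(1 \right)} \right)}\right)^{2} = \left(113 - \left(9 - \left(1^{2}\right)^{2}\right)\right)^{2} = \left(113 - \left(9 - 1^{2}\right)\right)^{2} = \left(113 + \left(-9 + 1\right)\right)^{2} = \left(113 - 8\right)^{2} = 105^{2} = 11025$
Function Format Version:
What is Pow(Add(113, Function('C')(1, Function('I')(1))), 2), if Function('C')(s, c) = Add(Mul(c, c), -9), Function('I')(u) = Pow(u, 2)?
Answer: 11025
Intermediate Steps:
Function('C')(s, c) = Add(-9, Pow(c, 2)) (Function('C')(s, c) = Add(Pow(c, 2), -9) = Add(-9, Pow(c, 2)))
Pow(Add(113, Function('C')(1, Function('I')(1))), 2) = Pow(Add(113, Add(-9, Pow(Pow(1, 2), 2))), 2) = Pow(Add(113, Add(-9, Pow(1, 2))), 2) = Pow(Add(113, Add(-9, 1)), 2) = Pow(Add(113, -8), 2) = Pow(105, 2) = 11025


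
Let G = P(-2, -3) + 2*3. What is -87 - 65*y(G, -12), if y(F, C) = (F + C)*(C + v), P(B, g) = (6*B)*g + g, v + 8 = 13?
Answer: 12198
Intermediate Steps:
v = 5 (v = -8 + 13 = 5)
P(B, g) = g + 6*B*g (P(B, g) = 6*B*g + g = g + 6*B*g)
G = 39 (G = -3*(1 + 6*(-2)) + 2*3 = -3*(1 - 12) + 6 = -3*(-11) + 6 = 33 + 6 = 39)
y(F, C) = (5 + C)*(C + F) (y(F, C) = (F + C)*(C + 5) = (C + F)*(5 + C) = (5 + C)*(C + F))
-87 - 65*y(G, -12) = -87 - 65*((-12)² + 5*(-12) + 5*39 - 12*39) = -87 - 65*(144 - 60 + 195 - 468) = -87 - 65*(-189) = -87 + 12285 = 12198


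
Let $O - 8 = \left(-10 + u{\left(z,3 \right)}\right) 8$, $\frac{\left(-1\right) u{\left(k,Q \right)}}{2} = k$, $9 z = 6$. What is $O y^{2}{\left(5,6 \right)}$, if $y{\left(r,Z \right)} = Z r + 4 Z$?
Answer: $-241056$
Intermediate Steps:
$z = \frac{2}{3}$ ($z = \frac{1}{9} \cdot 6 = \frac{2}{3} \approx 0.66667$)
$y{\left(r,Z \right)} = 4 Z + Z r$
$u{\left(k,Q \right)} = - 2 k$
$O = - \frac{248}{3}$ ($O = 8 + \left(-10 - \frac{4}{3}\right) 8 = 8 - \frac{272}{3} = - \frac{248}{3} \approx -82.667$)
$O y^{2}{\left(5,6 \right)} = - \frac{248 \left(6 \left(4 + 5\right)\right)^{2}}{3} = - \frac{248 \left(6 \cdot 9\right)^{2}}{3} = - \frac{248 \cdot 54^{2}}{3} = \left(- \frac{248}{3}\right) 2916 = -241056$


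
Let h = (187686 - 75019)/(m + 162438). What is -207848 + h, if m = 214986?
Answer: -78446710885/377424 ≈ -2.0785e+5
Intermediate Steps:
h = 112667/377424 (h = (187686 - 75019)/(214986 + 162438) = 112667/377424 ≈ 0.29852)
-207848 + h = -207848 + 112667/377424 = -78446710885/377424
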